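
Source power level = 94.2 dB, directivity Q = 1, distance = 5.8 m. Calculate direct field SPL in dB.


Given values:
  Lw = 94.2 dB, Q = 1, r = 5.8 m
Formula: SPL = Lw + 10 * log10(Q / (4 * pi * r^2))
Compute 4 * pi * r^2 = 4 * pi * 5.8^2 = 422.7327
Compute Q / denom = 1 / 422.7327 = 0.00236556
Compute 10 * log10(0.00236556) = -26.2607
SPL = 94.2 + (-26.2607) = 67.94

67.94 dB


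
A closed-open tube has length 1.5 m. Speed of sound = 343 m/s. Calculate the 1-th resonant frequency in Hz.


Given values:
  Tube type: closed-open, L = 1.5 m, c = 343 m/s, n = 1
Formula: f_n = (2n - 1) * c / (4 * L)
Compute 2n - 1 = 2*1 - 1 = 1
Compute 4 * L = 4 * 1.5 = 6.0
f = 1 * 343 / 6.0
f = 57.17

57.17 Hz


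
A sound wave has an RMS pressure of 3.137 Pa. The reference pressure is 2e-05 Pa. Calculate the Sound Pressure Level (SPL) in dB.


Given values:
  p = 3.137 Pa
  p_ref = 2e-05 Pa
Formula: SPL = 20 * log10(p / p_ref)
Compute ratio: p / p_ref = 3.137 / 2e-05 = 156850
Compute log10: log10(156850) = 5.195485
Multiply: SPL = 20 * 5.195485 = 103.91

103.91 dB


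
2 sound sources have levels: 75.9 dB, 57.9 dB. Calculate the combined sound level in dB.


Formula: L_total = 10 * log10( sum(10^(Li/10)) )
  Source 1: 10^(75.9/10) = 38904514.4994
  Source 2: 10^(57.9/10) = 616595.0019
Sum of linear values = 39521109.5013
L_total = 10 * log10(39521109.5013) = 75.97

75.97 dB


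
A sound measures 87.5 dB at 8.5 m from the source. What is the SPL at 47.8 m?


Given values:
  SPL1 = 87.5 dB, r1 = 8.5 m, r2 = 47.8 m
Formula: SPL2 = SPL1 - 20 * log10(r2 / r1)
Compute ratio: r2 / r1 = 47.8 / 8.5 = 5.6235
Compute log10: log10(5.6235) = 0.750007
Compute drop: 20 * 0.750007 = 15.0001
SPL2 = 87.5 - 15.0001 = 72.5

72.5 dB


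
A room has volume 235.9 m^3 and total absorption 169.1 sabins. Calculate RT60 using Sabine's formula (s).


Given values:
  V = 235.9 m^3
  A = 169.1 sabins
Formula: RT60 = 0.161 * V / A
Numerator: 0.161 * 235.9 = 37.9799
RT60 = 37.9799 / 169.1 = 0.225

0.225 s


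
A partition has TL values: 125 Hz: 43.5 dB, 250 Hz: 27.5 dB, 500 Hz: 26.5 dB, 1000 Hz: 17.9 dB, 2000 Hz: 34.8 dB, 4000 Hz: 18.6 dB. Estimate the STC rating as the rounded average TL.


Given TL values at each frequency:
  125 Hz: 43.5 dB
  250 Hz: 27.5 dB
  500 Hz: 26.5 dB
  1000 Hz: 17.9 dB
  2000 Hz: 34.8 dB
  4000 Hz: 18.6 dB
Formula: STC ~ round(average of TL values)
Sum = 43.5 + 27.5 + 26.5 + 17.9 + 34.8 + 18.6 = 168.8
Average = 168.8 / 6 = 28.13
Rounded: 28

28


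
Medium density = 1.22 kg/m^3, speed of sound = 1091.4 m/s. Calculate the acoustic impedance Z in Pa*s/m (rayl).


Given values:
  rho = 1.22 kg/m^3
  c = 1091.4 m/s
Formula: Z = rho * c
Z = 1.22 * 1091.4
Z = 1331.51

1331.51 rayl


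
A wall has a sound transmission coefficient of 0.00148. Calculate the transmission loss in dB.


Given values:
  tau = 0.00148
Formula: TL = 10 * log10(1 / tau)
Compute 1 / tau = 1 / 0.00148 = 675.6757
Compute log10(675.6757) = 2.829738
TL = 10 * 2.829738 = 28.3

28.3 dB


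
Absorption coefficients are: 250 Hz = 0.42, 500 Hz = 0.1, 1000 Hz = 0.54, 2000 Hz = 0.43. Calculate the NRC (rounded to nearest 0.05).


Given values:
  a_250 = 0.42, a_500 = 0.1
  a_1000 = 0.54, a_2000 = 0.43
Formula: NRC = (a250 + a500 + a1000 + a2000) / 4
Sum = 0.42 + 0.1 + 0.54 + 0.43 = 1.49
NRC = 1.49 / 4 = 0.3725
Rounded to nearest 0.05: 0.35

0.35


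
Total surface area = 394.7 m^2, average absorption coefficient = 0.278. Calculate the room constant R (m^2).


Given values:
  S = 394.7 m^2, alpha = 0.278
Formula: R = S * alpha / (1 - alpha)
Numerator: 394.7 * 0.278 = 109.7266
Denominator: 1 - 0.278 = 0.722
R = 109.7266 / 0.722 = 151.98

151.98 m^2


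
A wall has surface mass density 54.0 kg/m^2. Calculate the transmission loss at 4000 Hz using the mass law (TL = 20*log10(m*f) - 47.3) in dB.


Given values:
  m = 54.0 kg/m^2, f = 4000 Hz
Formula: TL = 20 * log10(m * f) - 47.3
Compute m * f = 54.0 * 4000 = 216000.0
Compute log10(216000.0) = 5.334454
Compute 20 * 5.334454 = 106.6891
TL = 106.6891 - 47.3 = 59.39

59.39 dB


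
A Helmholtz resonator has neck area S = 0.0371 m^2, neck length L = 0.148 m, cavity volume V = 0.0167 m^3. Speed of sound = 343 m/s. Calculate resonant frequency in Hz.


Given values:
  S = 0.0371 m^2, L = 0.148 m, V = 0.0167 m^3, c = 343 m/s
Formula: f = (c / (2*pi)) * sqrt(S / (V * L))
Compute V * L = 0.0167 * 0.148 = 0.0024716
Compute S / (V * L) = 0.0371 / 0.0024716 = 15.0105
Compute sqrt(15.0105) = 3.874339
Compute c / (2*pi) = 343 / 6.283185 = 54.590148
f = 54.590148 * 3.874339 = 211.5

211.5 Hz


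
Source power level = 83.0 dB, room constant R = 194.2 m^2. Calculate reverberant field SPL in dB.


Given values:
  Lw = 83.0 dB, R = 194.2 m^2
Formula: SPL = Lw + 10 * log10(4 / R)
Compute 4 / R = 4 / 194.2 = 0.020597
Compute 10 * log10(0.020597) = -16.862
SPL = 83.0 + (-16.862) = 66.14

66.14 dB


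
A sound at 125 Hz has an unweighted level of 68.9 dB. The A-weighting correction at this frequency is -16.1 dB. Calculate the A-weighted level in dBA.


Given values:
  SPL = 68.9 dB
  A-weighting at 125 Hz = -16.1 dB
Formula: L_A = SPL + A_weight
L_A = 68.9 + (-16.1)
L_A = 52.8

52.8 dBA


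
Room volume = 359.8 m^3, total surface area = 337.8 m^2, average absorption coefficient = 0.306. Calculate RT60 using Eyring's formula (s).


Given values:
  V = 359.8 m^3, S = 337.8 m^2, alpha = 0.306
Formula: RT60 = 0.161 * V / (-S * ln(1 - alpha))
Compute ln(1 - 0.306) = ln(0.694) = -0.365283
Denominator: -337.8 * -0.365283 = 123.3926
Numerator: 0.161 * 359.8 = 57.9278
RT60 = 57.9278 / 123.3926 = 0.469

0.469 s


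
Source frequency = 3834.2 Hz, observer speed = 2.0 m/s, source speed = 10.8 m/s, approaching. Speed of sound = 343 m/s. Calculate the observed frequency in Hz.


Given values:
  f_s = 3834.2 Hz, v_o = 2.0 m/s, v_s = 10.8 m/s
  Direction: approaching
Formula: f_o = f_s * (c + v_o) / (c - v_s)
Numerator: c + v_o = 343 + 2.0 = 345.0
Denominator: c - v_s = 343 - 10.8 = 332.2
f_o = 3834.2 * 345.0 / 332.2 = 3981.94

3981.94 Hz


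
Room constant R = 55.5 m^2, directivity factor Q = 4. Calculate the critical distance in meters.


Given values:
  R = 55.5 m^2, Q = 4
Formula: d_c = 0.141 * sqrt(Q * R)
Compute Q * R = 4 * 55.5 = 222.0
Compute sqrt(222.0) = 14.8997
d_c = 0.141 * 14.8997 = 2.101

2.101 m


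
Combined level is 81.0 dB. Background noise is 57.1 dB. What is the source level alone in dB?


Given values:
  L_total = 81.0 dB, L_bg = 57.1 dB
Formula: L_source = 10 * log10(10^(L_total/10) - 10^(L_bg/10))
Convert to linear:
  10^(81.0/10) = 125892541.1794
  10^(57.1/10) = 512861.384
Difference: 125892541.1794 - 512861.384 = 125379679.7954
L_source = 10 * log10(125379679.7954) = 80.98

80.98 dB


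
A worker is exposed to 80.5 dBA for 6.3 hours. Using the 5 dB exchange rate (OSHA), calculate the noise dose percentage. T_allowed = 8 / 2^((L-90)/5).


Given values:
  L = 80.5 dBA, T = 6.3 hours
Formula: T_allowed = 8 / 2^((L - 90) / 5)
Compute exponent: (80.5 - 90) / 5 = -1.9
Compute 2^(-1.9) = 0.267943
T_allowed = 8 / 0.267943 = 29.857096 hours
Dose = (T / T_allowed) * 100
Dose = (6.3 / 29.857096) * 100 = 21.1

21.1 %


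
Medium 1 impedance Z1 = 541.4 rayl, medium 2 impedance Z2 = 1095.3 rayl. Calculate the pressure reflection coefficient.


Given values:
  Z1 = 541.4 rayl, Z2 = 1095.3 rayl
Formula: R = (Z2 - Z1) / (Z2 + Z1)
Numerator: Z2 - Z1 = 1095.3 - 541.4 = 553.9
Denominator: Z2 + Z1 = 1095.3 + 541.4 = 1636.7
R = 553.9 / 1636.7 = 0.3384

0.3384


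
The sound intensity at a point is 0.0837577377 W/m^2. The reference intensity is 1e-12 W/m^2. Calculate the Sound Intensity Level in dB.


Given values:
  I = 0.0837577377 W/m^2
  I_ref = 1e-12 W/m^2
Formula: SIL = 10 * log10(I / I_ref)
Compute ratio: I / I_ref = 83757737700
Compute log10: log10(83757737700) = 10.923025
Multiply: SIL = 10 * 10.923025 = 109.23

109.23 dB


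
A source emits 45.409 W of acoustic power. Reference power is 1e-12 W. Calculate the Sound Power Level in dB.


Given values:
  W = 45.409 W
  W_ref = 1e-12 W
Formula: SWL = 10 * log10(W / W_ref)
Compute ratio: W / W_ref = 45409000000000
Compute log10: log10(45409000000000) = 13.657142
Multiply: SWL = 10 * 13.657142 = 136.57

136.57 dB


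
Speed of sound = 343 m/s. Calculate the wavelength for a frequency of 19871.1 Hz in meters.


Given values:
  c = 343 m/s, f = 19871.1 Hz
Formula: lambda = c / f
lambda = 343 / 19871.1
lambda = 0.0173

0.0173 m


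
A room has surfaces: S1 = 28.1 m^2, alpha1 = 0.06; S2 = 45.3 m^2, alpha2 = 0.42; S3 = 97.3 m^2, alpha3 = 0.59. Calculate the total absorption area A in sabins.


Given surfaces:
  Surface 1: 28.1 * 0.06 = 1.686
  Surface 2: 45.3 * 0.42 = 19.026
  Surface 3: 97.3 * 0.59 = 57.407
Formula: A = sum(Si * alpha_i)
A = 1.686 + 19.026 + 57.407
A = 78.12

78.12 sabins


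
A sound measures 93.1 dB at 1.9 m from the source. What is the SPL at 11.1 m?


Given values:
  SPL1 = 93.1 dB, r1 = 1.9 m, r2 = 11.1 m
Formula: SPL2 = SPL1 - 20 * log10(r2 / r1)
Compute ratio: r2 / r1 = 11.1 / 1.9 = 5.8421
Compute log10: log10(5.8421) = 0.766569
Compute drop: 20 * 0.766569 = 15.3314
SPL2 = 93.1 - 15.3314 = 77.77

77.77 dB


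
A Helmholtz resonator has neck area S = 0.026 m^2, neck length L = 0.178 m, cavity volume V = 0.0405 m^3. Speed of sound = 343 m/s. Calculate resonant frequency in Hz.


Given values:
  S = 0.026 m^2, L = 0.178 m, V = 0.0405 m^3, c = 343 m/s
Formula: f = (c / (2*pi)) * sqrt(S / (V * L))
Compute V * L = 0.0405 * 0.178 = 0.007209
Compute S / (V * L) = 0.026 / 0.007209 = 3.6066
Compute sqrt(3.6066) = 1.899105
Compute c / (2*pi) = 343 / 6.283185 = 54.590148
f = 54.590148 * 1.899105 = 103.67

103.67 Hz


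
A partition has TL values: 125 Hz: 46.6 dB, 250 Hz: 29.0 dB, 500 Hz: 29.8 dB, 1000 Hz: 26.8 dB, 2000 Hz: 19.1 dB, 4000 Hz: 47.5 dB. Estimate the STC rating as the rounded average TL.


Given TL values at each frequency:
  125 Hz: 46.6 dB
  250 Hz: 29.0 dB
  500 Hz: 29.8 dB
  1000 Hz: 26.8 dB
  2000 Hz: 19.1 dB
  4000 Hz: 47.5 dB
Formula: STC ~ round(average of TL values)
Sum = 46.6 + 29.0 + 29.8 + 26.8 + 19.1 + 47.5 = 198.8
Average = 198.8 / 6 = 33.13
Rounded: 33

33


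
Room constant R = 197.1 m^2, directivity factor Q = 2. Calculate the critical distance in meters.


Given values:
  R = 197.1 m^2, Q = 2
Formula: d_c = 0.141 * sqrt(Q * R)
Compute Q * R = 2 * 197.1 = 394.2
Compute sqrt(394.2) = 19.8545
d_c = 0.141 * 19.8545 = 2.799

2.799 m


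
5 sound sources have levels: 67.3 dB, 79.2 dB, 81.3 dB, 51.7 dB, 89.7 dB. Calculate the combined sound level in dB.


Formula: L_total = 10 * log10( sum(10^(Li/10)) )
  Source 1: 10^(67.3/10) = 5370317.9637
  Source 2: 10^(79.2/10) = 83176377.1103
  Source 3: 10^(81.3/10) = 134896288.2592
  Source 4: 10^(51.7/10) = 147910.8388
  Source 5: 10^(89.7/10) = 933254300.797
Sum of linear values = 1156845194.969
L_total = 10 * log10(1156845194.969) = 90.63

90.63 dB


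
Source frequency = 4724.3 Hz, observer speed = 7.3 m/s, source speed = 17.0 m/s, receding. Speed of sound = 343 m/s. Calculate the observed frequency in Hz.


Given values:
  f_s = 4724.3 Hz, v_o = 7.3 m/s, v_s = 17.0 m/s
  Direction: receding
Formula: f_o = f_s * (c - v_o) / (c + v_s)
Numerator: c - v_o = 343 - 7.3 = 335.7
Denominator: c + v_s = 343 + 17.0 = 360.0
f_o = 4724.3 * 335.7 / 360.0 = 4405.41

4405.41 Hz


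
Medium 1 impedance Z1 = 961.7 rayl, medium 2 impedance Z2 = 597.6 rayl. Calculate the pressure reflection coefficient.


Given values:
  Z1 = 961.7 rayl, Z2 = 597.6 rayl
Formula: R = (Z2 - Z1) / (Z2 + Z1)
Numerator: Z2 - Z1 = 597.6 - 961.7 = -364.1
Denominator: Z2 + Z1 = 597.6 + 961.7 = 1559.3
R = -364.1 / 1559.3 = -0.2335

-0.2335


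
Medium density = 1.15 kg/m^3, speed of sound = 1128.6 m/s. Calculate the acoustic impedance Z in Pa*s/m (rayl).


Given values:
  rho = 1.15 kg/m^3
  c = 1128.6 m/s
Formula: Z = rho * c
Z = 1.15 * 1128.6
Z = 1297.89

1297.89 rayl


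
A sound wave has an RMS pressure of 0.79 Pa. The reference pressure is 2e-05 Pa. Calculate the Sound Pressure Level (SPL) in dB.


Given values:
  p = 0.79 Pa
  p_ref = 2e-05 Pa
Formula: SPL = 20 * log10(p / p_ref)
Compute ratio: p / p_ref = 0.79 / 2e-05 = 39500
Compute log10: log10(39500) = 4.596597
Multiply: SPL = 20 * 4.596597 = 91.93

91.93 dB


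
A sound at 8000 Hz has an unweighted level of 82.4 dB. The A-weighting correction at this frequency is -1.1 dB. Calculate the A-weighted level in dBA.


Given values:
  SPL = 82.4 dB
  A-weighting at 8000 Hz = -1.1 dB
Formula: L_A = SPL + A_weight
L_A = 82.4 + (-1.1)
L_A = 81.3

81.3 dBA


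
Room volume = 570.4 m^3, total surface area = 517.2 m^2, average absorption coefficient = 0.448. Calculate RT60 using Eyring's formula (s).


Given values:
  V = 570.4 m^3, S = 517.2 m^2, alpha = 0.448
Formula: RT60 = 0.161 * V / (-S * ln(1 - alpha))
Compute ln(1 - 0.448) = ln(0.552) = -0.594207
Denominator: -517.2 * -0.594207 = 307.3239
Numerator: 0.161 * 570.4 = 91.8344
RT60 = 91.8344 / 307.3239 = 0.299

0.299 s


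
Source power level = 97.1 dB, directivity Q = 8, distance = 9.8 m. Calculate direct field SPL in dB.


Given values:
  Lw = 97.1 dB, Q = 8, r = 9.8 m
Formula: SPL = Lw + 10 * log10(Q / (4 * pi * r^2))
Compute 4 * pi * r^2 = 4 * pi * 9.8^2 = 1206.8742
Compute Q / denom = 8 / 1206.8742 = 0.00662869
Compute 10 * log10(0.00662869) = -21.7857
SPL = 97.1 + (-21.7857) = 75.31

75.31 dB


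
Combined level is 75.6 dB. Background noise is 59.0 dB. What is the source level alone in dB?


Given values:
  L_total = 75.6 dB, L_bg = 59.0 dB
Formula: L_source = 10 * log10(10^(L_total/10) - 10^(L_bg/10))
Convert to linear:
  10^(75.6/10) = 36307805.477
  10^(59.0/10) = 794328.2347
Difference: 36307805.477 - 794328.2347 = 35513477.2423
L_source = 10 * log10(35513477.2423) = 75.5

75.5 dB


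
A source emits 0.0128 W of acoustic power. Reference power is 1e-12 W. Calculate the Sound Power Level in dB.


Given values:
  W = 0.0128 W
  W_ref = 1e-12 W
Formula: SWL = 10 * log10(W / W_ref)
Compute ratio: W / W_ref = 12800000000
Compute log10: log10(12800000000) = 10.10721
Multiply: SWL = 10 * 10.10721 = 101.07

101.07 dB


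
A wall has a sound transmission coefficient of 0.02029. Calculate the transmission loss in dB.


Given values:
  tau = 0.02029
Formula: TL = 10 * log10(1 / tau)
Compute 1 / tau = 1 / 0.02029 = 49.2854
Compute log10(49.2854) = 1.692718
TL = 10 * 1.692718 = 16.93

16.93 dB


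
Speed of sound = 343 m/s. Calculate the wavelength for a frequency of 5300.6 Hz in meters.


Given values:
  c = 343 m/s, f = 5300.6 Hz
Formula: lambda = c / f
lambda = 343 / 5300.6
lambda = 0.0647

0.0647 m


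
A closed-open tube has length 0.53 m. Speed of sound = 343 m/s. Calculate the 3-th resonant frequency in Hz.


Given values:
  Tube type: closed-open, L = 0.53 m, c = 343 m/s, n = 3
Formula: f_n = (2n - 1) * c / (4 * L)
Compute 2n - 1 = 2*3 - 1 = 5
Compute 4 * L = 4 * 0.53 = 2.12
f = 5 * 343 / 2.12
f = 808.96

808.96 Hz


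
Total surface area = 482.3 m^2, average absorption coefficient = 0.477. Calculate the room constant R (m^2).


Given values:
  S = 482.3 m^2, alpha = 0.477
Formula: R = S * alpha / (1 - alpha)
Numerator: 482.3 * 0.477 = 230.0571
Denominator: 1 - 0.477 = 0.523
R = 230.0571 / 0.523 = 439.88

439.88 m^2


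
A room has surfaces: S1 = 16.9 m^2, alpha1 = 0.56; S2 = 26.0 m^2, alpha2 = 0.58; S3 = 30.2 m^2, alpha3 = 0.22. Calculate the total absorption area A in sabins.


Given surfaces:
  Surface 1: 16.9 * 0.56 = 9.464
  Surface 2: 26.0 * 0.58 = 15.08
  Surface 3: 30.2 * 0.22 = 6.644
Formula: A = sum(Si * alpha_i)
A = 9.464 + 15.08 + 6.644
A = 31.19

31.19 sabins


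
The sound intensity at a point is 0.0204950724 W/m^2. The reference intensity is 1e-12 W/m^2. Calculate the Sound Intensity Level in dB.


Given values:
  I = 0.0204950724 W/m^2
  I_ref = 1e-12 W/m^2
Formula: SIL = 10 * log10(I / I_ref)
Compute ratio: I / I_ref = 20495072400
Compute log10: log10(20495072400) = 10.311649
Multiply: SIL = 10 * 10.311649 = 103.12

103.12 dB


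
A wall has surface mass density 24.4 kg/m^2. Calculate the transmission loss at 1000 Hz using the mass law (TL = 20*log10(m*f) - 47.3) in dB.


Given values:
  m = 24.4 kg/m^2, f = 1000 Hz
Formula: TL = 20 * log10(m * f) - 47.3
Compute m * f = 24.4 * 1000 = 24400.0
Compute log10(24400.0) = 4.38739
Compute 20 * 4.38739 = 87.7478
TL = 87.7478 - 47.3 = 40.45

40.45 dB


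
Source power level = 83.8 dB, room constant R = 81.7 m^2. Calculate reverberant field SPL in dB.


Given values:
  Lw = 83.8 dB, R = 81.7 m^2
Formula: SPL = Lw + 10 * log10(4 / R)
Compute 4 / R = 4 / 81.7 = 0.04896
Compute 10 * log10(0.04896) = -13.1016
SPL = 83.8 + (-13.1016) = 70.7

70.7 dB


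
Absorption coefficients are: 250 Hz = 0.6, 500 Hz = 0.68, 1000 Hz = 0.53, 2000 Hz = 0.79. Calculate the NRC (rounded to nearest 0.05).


Given values:
  a_250 = 0.6, a_500 = 0.68
  a_1000 = 0.53, a_2000 = 0.79
Formula: NRC = (a250 + a500 + a1000 + a2000) / 4
Sum = 0.6 + 0.68 + 0.53 + 0.79 = 2.6
NRC = 2.6 / 4 = 0.65
Rounded to nearest 0.05: 0.65

0.65


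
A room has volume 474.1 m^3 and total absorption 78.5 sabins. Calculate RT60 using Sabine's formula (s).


Given values:
  V = 474.1 m^3
  A = 78.5 sabins
Formula: RT60 = 0.161 * V / A
Numerator: 0.161 * 474.1 = 76.3301
RT60 = 76.3301 / 78.5 = 0.972

0.972 s


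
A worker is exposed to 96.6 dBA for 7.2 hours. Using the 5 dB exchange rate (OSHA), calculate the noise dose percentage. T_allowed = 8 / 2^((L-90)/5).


Given values:
  L = 96.6 dBA, T = 7.2 hours
Formula: T_allowed = 8 / 2^((L - 90) / 5)
Compute exponent: (96.6 - 90) / 5 = 1.32
Compute 2^(1.32) = 2.496661
T_allowed = 8 / 2.496661 = 3.20428 hours
Dose = (T / T_allowed) * 100
Dose = (7.2 / 3.20428) * 100 = 224.7

224.7 %


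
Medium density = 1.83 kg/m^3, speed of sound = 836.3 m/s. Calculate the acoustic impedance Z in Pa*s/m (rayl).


Given values:
  rho = 1.83 kg/m^3
  c = 836.3 m/s
Formula: Z = rho * c
Z = 1.83 * 836.3
Z = 1530.43

1530.43 rayl


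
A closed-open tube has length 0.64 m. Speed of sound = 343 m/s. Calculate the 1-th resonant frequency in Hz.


Given values:
  Tube type: closed-open, L = 0.64 m, c = 343 m/s, n = 1
Formula: f_n = (2n - 1) * c / (4 * L)
Compute 2n - 1 = 2*1 - 1 = 1
Compute 4 * L = 4 * 0.64 = 2.56
f = 1 * 343 / 2.56
f = 133.98

133.98 Hz


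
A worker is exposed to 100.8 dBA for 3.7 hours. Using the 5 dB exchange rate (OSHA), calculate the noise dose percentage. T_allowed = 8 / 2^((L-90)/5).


Given values:
  L = 100.8 dBA, T = 3.7 hours
Formula: T_allowed = 8 / 2^((L - 90) / 5)
Compute exponent: (100.8 - 90) / 5 = 2.16
Compute 2^(2.16) = 4.469149
T_allowed = 8 / 4.469149 = 1.79005 hours
Dose = (T / T_allowed) * 100
Dose = (3.7 / 1.79005) * 100 = 206.7

206.7 %


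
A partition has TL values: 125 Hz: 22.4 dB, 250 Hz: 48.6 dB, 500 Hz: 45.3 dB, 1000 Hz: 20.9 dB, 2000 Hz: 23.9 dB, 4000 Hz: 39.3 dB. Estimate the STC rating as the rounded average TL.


Given TL values at each frequency:
  125 Hz: 22.4 dB
  250 Hz: 48.6 dB
  500 Hz: 45.3 dB
  1000 Hz: 20.9 dB
  2000 Hz: 23.9 dB
  4000 Hz: 39.3 dB
Formula: STC ~ round(average of TL values)
Sum = 22.4 + 48.6 + 45.3 + 20.9 + 23.9 + 39.3 = 200.4
Average = 200.4 / 6 = 33.4
Rounded: 33

33


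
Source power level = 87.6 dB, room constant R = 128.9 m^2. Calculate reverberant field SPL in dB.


Given values:
  Lw = 87.6 dB, R = 128.9 m^2
Formula: SPL = Lw + 10 * log10(4 / R)
Compute 4 / R = 4 / 128.9 = 0.031032
Compute 10 * log10(0.031032) = -15.0819
SPL = 87.6 + (-15.0819) = 72.52

72.52 dB


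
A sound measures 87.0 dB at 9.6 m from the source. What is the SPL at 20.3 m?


Given values:
  SPL1 = 87.0 dB, r1 = 9.6 m, r2 = 20.3 m
Formula: SPL2 = SPL1 - 20 * log10(r2 / r1)
Compute ratio: r2 / r1 = 20.3 / 9.6 = 2.1146
Compute log10: log10(2.1146) = 0.325228
Compute drop: 20 * 0.325228 = 6.5046
SPL2 = 87.0 - 6.5046 = 80.5

80.5 dB


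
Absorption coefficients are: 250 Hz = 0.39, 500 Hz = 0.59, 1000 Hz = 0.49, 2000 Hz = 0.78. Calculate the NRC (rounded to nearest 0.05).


Given values:
  a_250 = 0.39, a_500 = 0.59
  a_1000 = 0.49, a_2000 = 0.78
Formula: NRC = (a250 + a500 + a1000 + a2000) / 4
Sum = 0.39 + 0.59 + 0.49 + 0.78 = 2.25
NRC = 2.25 / 4 = 0.5625
Rounded to nearest 0.05: 0.55

0.55


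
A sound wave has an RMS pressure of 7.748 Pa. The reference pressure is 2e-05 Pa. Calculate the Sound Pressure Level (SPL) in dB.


Given values:
  p = 7.748 Pa
  p_ref = 2e-05 Pa
Formula: SPL = 20 * log10(p / p_ref)
Compute ratio: p / p_ref = 7.748 / 2e-05 = 387400
Compute log10: log10(387400) = 5.58816
Multiply: SPL = 20 * 5.58816 = 111.76

111.76 dB


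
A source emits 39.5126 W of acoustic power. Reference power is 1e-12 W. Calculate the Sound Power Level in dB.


Given values:
  W = 39.5126 W
  W_ref = 1e-12 W
Formula: SWL = 10 * log10(W / W_ref)
Compute ratio: W / W_ref = 39512600000000
Compute log10: log10(39512600000000) = 13.596736
Multiply: SWL = 10 * 13.596736 = 135.97

135.97 dB


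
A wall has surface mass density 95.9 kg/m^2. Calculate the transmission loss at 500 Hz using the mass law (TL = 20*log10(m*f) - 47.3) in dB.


Given values:
  m = 95.9 kg/m^2, f = 500 Hz
Formula: TL = 20 * log10(m * f) - 47.3
Compute m * f = 95.9 * 500 = 47950.0
Compute log10(47950.0) = 4.680789
Compute 20 * 4.680789 = 93.6158
TL = 93.6158 - 47.3 = 46.32

46.32 dB


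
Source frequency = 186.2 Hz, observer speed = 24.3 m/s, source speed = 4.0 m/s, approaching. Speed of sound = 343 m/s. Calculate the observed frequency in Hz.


Given values:
  f_s = 186.2 Hz, v_o = 24.3 m/s, v_s = 4.0 m/s
  Direction: approaching
Formula: f_o = f_s * (c + v_o) / (c - v_s)
Numerator: c + v_o = 343 + 24.3 = 367.3
Denominator: c - v_s = 343 - 4.0 = 339.0
f_o = 186.2 * 367.3 / 339.0 = 201.74

201.74 Hz


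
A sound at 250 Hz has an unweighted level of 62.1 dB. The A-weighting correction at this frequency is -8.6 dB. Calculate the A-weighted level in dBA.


Given values:
  SPL = 62.1 dB
  A-weighting at 250 Hz = -8.6 dB
Formula: L_A = SPL + A_weight
L_A = 62.1 + (-8.6)
L_A = 53.5

53.5 dBA


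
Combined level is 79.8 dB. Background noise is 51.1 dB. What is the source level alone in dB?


Given values:
  L_total = 79.8 dB, L_bg = 51.1 dB
Formula: L_source = 10 * log10(10^(L_total/10) - 10^(L_bg/10))
Convert to linear:
  10^(79.8/10) = 95499258.6021
  10^(51.1/10) = 128824.9552
Difference: 95499258.6021 - 128824.9552 = 95370433.6469
L_source = 10 * log10(95370433.6469) = 79.79

79.79 dB


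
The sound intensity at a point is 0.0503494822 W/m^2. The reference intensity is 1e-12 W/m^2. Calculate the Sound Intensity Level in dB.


Given values:
  I = 0.0503494822 W/m^2
  I_ref = 1e-12 W/m^2
Formula: SIL = 10 * log10(I / I_ref)
Compute ratio: I / I_ref = 50349482200
Compute log10: log10(50349482200) = 10.701995
Multiply: SIL = 10 * 10.701995 = 107.02

107.02 dB


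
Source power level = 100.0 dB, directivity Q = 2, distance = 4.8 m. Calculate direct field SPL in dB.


Given values:
  Lw = 100.0 dB, Q = 2, r = 4.8 m
Formula: SPL = Lw + 10 * log10(Q / (4 * pi * r^2))
Compute 4 * pi * r^2 = 4 * pi * 4.8^2 = 289.5292
Compute Q / denom = 2 / 289.5292 = 0.00690777
Compute 10 * log10(0.00690777) = -21.6066
SPL = 100.0 + (-21.6066) = 78.39

78.39 dB


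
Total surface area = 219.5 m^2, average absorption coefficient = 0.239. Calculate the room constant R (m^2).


Given values:
  S = 219.5 m^2, alpha = 0.239
Formula: R = S * alpha / (1 - alpha)
Numerator: 219.5 * 0.239 = 52.4605
Denominator: 1 - 0.239 = 0.761
R = 52.4605 / 0.761 = 68.94

68.94 m^2


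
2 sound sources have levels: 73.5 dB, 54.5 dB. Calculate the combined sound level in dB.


Formula: L_total = 10 * log10( sum(10^(Li/10)) )
  Source 1: 10^(73.5/10) = 22387211.3857
  Source 2: 10^(54.5/10) = 281838.2931
Sum of linear values = 22669049.6788
L_total = 10 * log10(22669049.6788) = 73.55

73.55 dB


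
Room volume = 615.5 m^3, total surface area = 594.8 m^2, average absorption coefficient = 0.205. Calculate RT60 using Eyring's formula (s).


Given values:
  V = 615.5 m^3, S = 594.8 m^2, alpha = 0.205
Formula: RT60 = 0.161 * V / (-S * ln(1 - alpha))
Compute ln(1 - 0.205) = ln(0.795) = -0.229413
Denominator: -594.8 * -0.229413 = 136.4549
Numerator: 0.161 * 615.5 = 99.0955
RT60 = 99.0955 / 136.4549 = 0.726

0.726 s


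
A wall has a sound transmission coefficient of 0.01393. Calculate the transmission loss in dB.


Given values:
  tau = 0.01393
Formula: TL = 10 * log10(1 / tau)
Compute 1 / tau = 1 / 0.01393 = 71.7875
Compute log10(71.7875) = 1.856049
TL = 10 * 1.856049 = 18.56

18.56 dB


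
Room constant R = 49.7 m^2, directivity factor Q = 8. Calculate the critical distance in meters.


Given values:
  R = 49.7 m^2, Q = 8
Formula: d_c = 0.141 * sqrt(Q * R)
Compute Q * R = 8 * 49.7 = 397.6
Compute sqrt(397.6) = 19.9399
d_c = 0.141 * 19.9399 = 2.812

2.812 m


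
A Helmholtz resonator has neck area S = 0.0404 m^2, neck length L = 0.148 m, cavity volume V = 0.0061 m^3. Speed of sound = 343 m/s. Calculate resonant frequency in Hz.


Given values:
  S = 0.0404 m^2, L = 0.148 m, V = 0.0061 m^3, c = 343 m/s
Formula: f = (c / (2*pi)) * sqrt(S / (V * L))
Compute V * L = 0.0061 * 0.148 = 0.0009028
Compute S / (V * L) = 0.0404 / 0.0009028 = 44.7497
Compute sqrt(44.7497) = 6.689522
Compute c / (2*pi) = 343 / 6.283185 = 54.590148
f = 54.590148 * 6.689522 = 365.18

365.18 Hz


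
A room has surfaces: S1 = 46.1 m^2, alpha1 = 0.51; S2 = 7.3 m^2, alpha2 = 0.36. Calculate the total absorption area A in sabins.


Given surfaces:
  Surface 1: 46.1 * 0.51 = 23.511
  Surface 2: 7.3 * 0.36 = 2.628
Formula: A = sum(Si * alpha_i)
A = 23.511 + 2.628
A = 26.14

26.14 sabins


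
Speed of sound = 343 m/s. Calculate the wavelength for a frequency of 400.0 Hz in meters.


Given values:
  c = 343 m/s, f = 400.0 Hz
Formula: lambda = c / f
lambda = 343 / 400.0
lambda = 0.8575

0.8575 m


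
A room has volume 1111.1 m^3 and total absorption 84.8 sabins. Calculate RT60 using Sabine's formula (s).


Given values:
  V = 1111.1 m^3
  A = 84.8 sabins
Formula: RT60 = 0.161 * V / A
Numerator: 0.161 * 1111.1 = 178.8871
RT60 = 178.8871 / 84.8 = 2.11

2.11 s


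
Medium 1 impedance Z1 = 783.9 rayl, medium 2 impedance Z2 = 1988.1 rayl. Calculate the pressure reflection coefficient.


Given values:
  Z1 = 783.9 rayl, Z2 = 1988.1 rayl
Formula: R = (Z2 - Z1) / (Z2 + Z1)
Numerator: Z2 - Z1 = 1988.1 - 783.9 = 1204.2
Denominator: Z2 + Z1 = 1988.1 + 783.9 = 2772.0
R = 1204.2 / 2772.0 = 0.4344

0.4344


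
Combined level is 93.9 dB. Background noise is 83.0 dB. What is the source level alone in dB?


Given values:
  L_total = 93.9 dB, L_bg = 83.0 dB
Formula: L_source = 10 * log10(10^(L_total/10) - 10^(L_bg/10))
Convert to linear:
  10^(93.9/10) = 2454708915.685
  10^(83.0/10) = 199526231.4969
Difference: 2454708915.685 - 199526231.4969 = 2255182684.1881
L_source = 10 * log10(2255182684.1881) = 93.53

93.53 dB


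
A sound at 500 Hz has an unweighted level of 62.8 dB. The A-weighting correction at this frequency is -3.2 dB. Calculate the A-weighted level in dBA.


Given values:
  SPL = 62.8 dB
  A-weighting at 500 Hz = -3.2 dB
Formula: L_A = SPL + A_weight
L_A = 62.8 + (-3.2)
L_A = 59.6

59.6 dBA


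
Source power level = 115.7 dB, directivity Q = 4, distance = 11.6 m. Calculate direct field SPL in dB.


Given values:
  Lw = 115.7 dB, Q = 4, r = 11.6 m
Formula: SPL = Lw + 10 * log10(Q / (4 * pi * r^2))
Compute 4 * pi * r^2 = 4 * pi * 11.6^2 = 1690.9308
Compute Q / denom = 4 / 1690.9308 = 0.00236556
Compute 10 * log10(0.00236556) = -26.2607
SPL = 115.7 + (-26.2607) = 89.44

89.44 dB


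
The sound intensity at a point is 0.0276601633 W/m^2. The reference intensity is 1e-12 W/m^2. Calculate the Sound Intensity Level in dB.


Given values:
  I = 0.0276601633 W/m^2
  I_ref = 1e-12 W/m^2
Formula: SIL = 10 * log10(I / I_ref)
Compute ratio: I / I_ref = 27660163300
Compute log10: log10(27660163300) = 10.441855
Multiply: SIL = 10 * 10.441855 = 104.42

104.42 dB


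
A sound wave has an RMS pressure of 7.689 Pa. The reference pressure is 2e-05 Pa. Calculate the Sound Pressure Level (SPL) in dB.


Given values:
  p = 7.689 Pa
  p_ref = 2e-05 Pa
Formula: SPL = 20 * log10(p / p_ref)
Compute ratio: p / p_ref = 7.689 / 2e-05 = 384450
Compute log10: log10(384450) = 5.58484
Multiply: SPL = 20 * 5.58484 = 111.7

111.7 dB


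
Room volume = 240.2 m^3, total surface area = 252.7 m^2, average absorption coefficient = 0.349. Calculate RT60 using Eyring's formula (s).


Given values:
  V = 240.2 m^3, S = 252.7 m^2, alpha = 0.349
Formula: RT60 = 0.161 * V / (-S * ln(1 - alpha))
Compute ln(1 - 0.349) = ln(0.651) = -0.429246
Denominator: -252.7 * -0.429246 = 108.4705
Numerator: 0.161 * 240.2 = 38.6722
RT60 = 38.6722 / 108.4705 = 0.357

0.357 s


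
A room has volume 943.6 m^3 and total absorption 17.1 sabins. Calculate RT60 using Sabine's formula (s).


Given values:
  V = 943.6 m^3
  A = 17.1 sabins
Formula: RT60 = 0.161 * V / A
Numerator: 0.161 * 943.6 = 151.9196
RT60 = 151.9196 / 17.1 = 8.884

8.884 s


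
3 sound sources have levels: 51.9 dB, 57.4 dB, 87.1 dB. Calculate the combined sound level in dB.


Formula: L_total = 10 * log10( sum(10^(Li/10)) )
  Source 1: 10^(51.9/10) = 154881.6619
  Source 2: 10^(57.4/10) = 549540.8739
  Source 3: 10^(87.1/10) = 512861383.9914
Sum of linear values = 513565806.5272
L_total = 10 * log10(513565806.5272) = 87.11

87.11 dB


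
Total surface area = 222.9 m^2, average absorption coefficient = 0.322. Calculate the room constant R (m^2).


Given values:
  S = 222.9 m^2, alpha = 0.322
Formula: R = S * alpha / (1 - alpha)
Numerator: 222.9 * 0.322 = 71.7738
Denominator: 1 - 0.322 = 0.678
R = 71.7738 / 0.678 = 105.86

105.86 m^2


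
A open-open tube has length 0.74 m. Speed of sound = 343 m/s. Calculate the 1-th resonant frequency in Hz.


Given values:
  Tube type: open-open, L = 0.74 m, c = 343 m/s, n = 1
Formula: f_n = n * c / (2 * L)
Compute 2 * L = 2 * 0.74 = 1.48
f = 1 * 343 / 1.48
f = 231.76

231.76 Hz


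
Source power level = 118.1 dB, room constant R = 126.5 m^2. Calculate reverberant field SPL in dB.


Given values:
  Lw = 118.1 dB, R = 126.5 m^2
Formula: SPL = Lw + 10 * log10(4 / R)
Compute 4 / R = 4 / 126.5 = 0.031621
Compute 10 * log10(0.031621) = -15.0002
SPL = 118.1 + (-15.0002) = 103.1

103.1 dB


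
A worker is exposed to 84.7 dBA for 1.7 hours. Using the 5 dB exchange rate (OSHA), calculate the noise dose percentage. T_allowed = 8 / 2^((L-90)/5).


Given values:
  L = 84.7 dBA, T = 1.7 hours
Formula: T_allowed = 8 / 2^((L - 90) / 5)
Compute exponent: (84.7 - 90) / 5 = -1.06
Compute 2^(-1.06) = 0.479632
T_allowed = 8 / 0.479632 = 16.679454 hours
Dose = (T / T_allowed) * 100
Dose = (1.7 / 16.679454) * 100 = 10.19

10.19 %


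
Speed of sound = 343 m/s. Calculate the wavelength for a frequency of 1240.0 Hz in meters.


Given values:
  c = 343 m/s, f = 1240.0 Hz
Formula: lambda = c / f
lambda = 343 / 1240.0
lambda = 0.2766

0.2766 m


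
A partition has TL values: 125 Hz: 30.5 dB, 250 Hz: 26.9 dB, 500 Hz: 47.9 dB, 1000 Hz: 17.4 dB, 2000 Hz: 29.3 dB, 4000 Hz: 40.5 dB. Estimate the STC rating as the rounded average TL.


Given TL values at each frequency:
  125 Hz: 30.5 dB
  250 Hz: 26.9 dB
  500 Hz: 47.9 dB
  1000 Hz: 17.4 dB
  2000 Hz: 29.3 dB
  4000 Hz: 40.5 dB
Formula: STC ~ round(average of TL values)
Sum = 30.5 + 26.9 + 47.9 + 17.4 + 29.3 + 40.5 = 192.5
Average = 192.5 / 6 = 32.08
Rounded: 32

32


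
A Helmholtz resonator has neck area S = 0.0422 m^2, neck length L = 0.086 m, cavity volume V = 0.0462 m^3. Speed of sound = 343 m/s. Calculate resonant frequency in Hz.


Given values:
  S = 0.0422 m^2, L = 0.086 m, V = 0.0462 m^3, c = 343 m/s
Formula: f = (c / (2*pi)) * sqrt(S / (V * L))
Compute V * L = 0.0462 * 0.086 = 0.0039732
Compute S / (V * L) = 0.0422 / 0.0039732 = 10.6212
Compute sqrt(10.6212) = 3.259018
Compute c / (2*pi) = 343 / 6.283185 = 54.590148
f = 54.590148 * 3.259018 = 177.91

177.91 Hz


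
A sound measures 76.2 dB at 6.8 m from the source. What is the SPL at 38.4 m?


Given values:
  SPL1 = 76.2 dB, r1 = 6.8 m, r2 = 38.4 m
Formula: SPL2 = SPL1 - 20 * log10(r2 / r1)
Compute ratio: r2 / r1 = 38.4 / 6.8 = 5.6471
Compute log10: log10(5.6471) = 0.751825
Compute drop: 20 * 0.751825 = 15.0365
SPL2 = 76.2 - 15.0365 = 61.16

61.16 dB


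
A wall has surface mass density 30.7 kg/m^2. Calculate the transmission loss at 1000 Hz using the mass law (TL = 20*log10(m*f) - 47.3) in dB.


Given values:
  m = 30.7 kg/m^2, f = 1000 Hz
Formula: TL = 20 * log10(m * f) - 47.3
Compute m * f = 30.7 * 1000 = 30700.0
Compute log10(30700.0) = 4.487138
Compute 20 * 4.487138 = 89.7428
TL = 89.7428 - 47.3 = 42.44

42.44 dB


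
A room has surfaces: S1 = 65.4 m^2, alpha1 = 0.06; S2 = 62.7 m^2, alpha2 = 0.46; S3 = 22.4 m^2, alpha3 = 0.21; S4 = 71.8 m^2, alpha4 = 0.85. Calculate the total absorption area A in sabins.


Given surfaces:
  Surface 1: 65.4 * 0.06 = 3.924
  Surface 2: 62.7 * 0.46 = 28.842
  Surface 3: 22.4 * 0.21 = 4.704
  Surface 4: 71.8 * 0.85 = 61.03
Formula: A = sum(Si * alpha_i)
A = 3.924 + 28.842 + 4.704 + 61.03
A = 98.5

98.5 sabins


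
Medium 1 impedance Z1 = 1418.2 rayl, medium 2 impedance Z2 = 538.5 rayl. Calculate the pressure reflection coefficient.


Given values:
  Z1 = 1418.2 rayl, Z2 = 538.5 rayl
Formula: R = (Z2 - Z1) / (Z2 + Z1)
Numerator: Z2 - Z1 = 538.5 - 1418.2 = -879.7
Denominator: Z2 + Z1 = 538.5 + 1418.2 = 1956.7
R = -879.7 / 1956.7 = -0.4496

-0.4496


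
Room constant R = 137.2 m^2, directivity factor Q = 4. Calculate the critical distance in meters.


Given values:
  R = 137.2 m^2, Q = 4
Formula: d_c = 0.141 * sqrt(Q * R)
Compute Q * R = 4 * 137.2 = 548.8
Compute sqrt(548.8) = 23.4265
d_c = 0.141 * 23.4265 = 3.303

3.303 m


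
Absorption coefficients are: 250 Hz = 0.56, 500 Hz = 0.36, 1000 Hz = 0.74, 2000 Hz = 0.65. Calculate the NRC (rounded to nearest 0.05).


Given values:
  a_250 = 0.56, a_500 = 0.36
  a_1000 = 0.74, a_2000 = 0.65
Formula: NRC = (a250 + a500 + a1000 + a2000) / 4
Sum = 0.56 + 0.36 + 0.74 + 0.65 = 2.31
NRC = 2.31 / 4 = 0.5775
Rounded to nearest 0.05: 0.6

0.6


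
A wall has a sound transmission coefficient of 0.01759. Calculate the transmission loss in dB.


Given values:
  tau = 0.01759
Formula: TL = 10 * log10(1 / tau)
Compute 1 / tau = 1 / 0.01759 = 56.8505
Compute log10(56.8505) = 1.754734
TL = 10 * 1.754734 = 17.55

17.55 dB


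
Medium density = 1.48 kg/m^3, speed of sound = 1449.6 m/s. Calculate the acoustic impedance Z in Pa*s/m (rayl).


Given values:
  rho = 1.48 kg/m^3
  c = 1449.6 m/s
Formula: Z = rho * c
Z = 1.48 * 1449.6
Z = 2145.41

2145.41 rayl


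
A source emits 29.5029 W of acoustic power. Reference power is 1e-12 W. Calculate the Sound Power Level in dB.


Given values:
  W = 29.5029 W
  W_ref = 1e-12 W
Formula: SWL = 10 * log10(W / W_ref)
Compute ratio: W / W_ref = 29502900000000
Compute log10: log10(29502900000000) = 13.469865
Multiply: SWL = 10 * 13.469865 = 134.7

134.7 dB


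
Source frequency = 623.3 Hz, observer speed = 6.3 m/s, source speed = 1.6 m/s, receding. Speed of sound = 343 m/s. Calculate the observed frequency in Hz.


Given values:
  f_s = 623.3 Hz, v_o = 6.3 m/s, v_s = 1.6 m/s
  Direction: receding
Formula: f_o = f_s * (c - v_o) / (c + v_s)
Numerator: c - v_o = 343 - 6.3 = 336.7
Denominator: c + v_s = 343 + 1.6 = 344.6
f_o = 623.3 * 336.7 / 344.6 = 609.01

609.01 Hz


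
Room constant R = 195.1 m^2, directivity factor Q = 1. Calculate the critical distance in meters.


Given values:
  R = 195.1 m^2, Q = 1
Formula: d_c = 0.141 * sqrt(Q * R)
Compute Q * R = 1 * 195.1 = 195.1
Compute sqrt(195.1) = 13.9678
d_c = 0.141 * 13.9678 = 1.969

1.969 m


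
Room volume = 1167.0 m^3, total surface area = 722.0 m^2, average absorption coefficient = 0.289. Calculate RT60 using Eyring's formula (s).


Given values:
  V = 1167.0 m^3, S = 722.0 m^2, alpha = 0.289
Formula: RT60 = 0.161 * V / (-S * ln(1 - alpha))
Compute ln(1 - 0.289) = ln(0.711) = -0.341083
Denominator: -722.0 * -0.341083 = 246.2619
Numerator: 0.161 * 1167.0 = 187.887
RT60 = 187.887 / 246.2619 = 0.763

0.763 s


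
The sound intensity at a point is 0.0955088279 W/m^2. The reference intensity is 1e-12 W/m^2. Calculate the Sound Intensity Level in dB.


Given values:
  I = 0.0955088279 W/m^2
  I_ref = 1e-12 W/m^2
Formula: SIL = 10 * log10(I / I_ref)
Compute ratio: I / I_ref = 95508827900
Compute log10: log10(95508827900) = 10.980044
Multiply: SIL = 10 * 10.980044 = 109.8

109.8 dB


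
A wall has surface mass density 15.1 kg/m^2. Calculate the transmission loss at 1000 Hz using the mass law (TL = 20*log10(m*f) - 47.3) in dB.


Given values:
  m = 15.1 kg/m^2, f = 1000 Hz
Formula: TL = 20 * log10(m * f) - 47.3
Compute m * f = 15.1 * 1000 = 15100.0
Compute log10(15100.0) = 4.178977
Compute 20 * 4.178977 = 83.5795
TL = 83.5795 - 47.3 = 36.28

36.28 dB


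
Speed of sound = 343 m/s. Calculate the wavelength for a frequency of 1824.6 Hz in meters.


Given values:
  c = 343 m/s, f = 1824.6 Hz
Formula: lambda = c / f
lambda = 343 / 1824.6
lambda = 0.188

0.188 m


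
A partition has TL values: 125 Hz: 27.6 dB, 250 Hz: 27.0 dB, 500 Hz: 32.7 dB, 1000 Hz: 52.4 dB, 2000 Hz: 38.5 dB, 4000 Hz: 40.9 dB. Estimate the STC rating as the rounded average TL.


Given TL values at each frequency:
  125 Hz: 27.6 dB
  250 Hz: 27.0 dB
  500 Hz: 32.7 dB
  1000 Hz: 52.4 dB
  2000 Hz: 38.5 dB
  4000 Hz: 40.9 dB
Formula: STC ~ round(average of TL values)
Sum = 27.6 + 27.0 + 32.7 + 52.4 + 38.5 + 40.9 = 219.1
Average = 219.1 / 6 = 36.52
Rounded: 37

37


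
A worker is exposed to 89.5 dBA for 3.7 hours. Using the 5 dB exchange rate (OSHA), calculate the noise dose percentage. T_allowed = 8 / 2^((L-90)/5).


Given values:
  L = 89.5 dBA, T = 3.7 hours
Formula: T_allowed = 8 / 2^((L - 90) / 5)
Compute exponent: (89.5 - 90) / 5 = -0.1
Compute 2^(-0.1) = 0.933033
T_allowed = 8 / 0.933033 = 8.574188 hours
Dose = (T / T_allowed) * 100
Dose = (3.7 / 8.574188) * 100 = 43.15

43.15 %


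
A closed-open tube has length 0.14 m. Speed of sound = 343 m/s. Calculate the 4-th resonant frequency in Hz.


Given values:
  Tube type: closed-open, L = 0.14 m, c = 343 m/s, n = 4
Formula: f_n = (2n - 1) * c / (4 * L)
Compute 2n - 1 = 2*4 - 1 = 7
Compute 4 * L = 4 * 0.14 = 0.56
f = 7 * 343 / 0.56
f = 4287.5

4287.5 Hz


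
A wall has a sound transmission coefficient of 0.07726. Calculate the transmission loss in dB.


Given values:
  tau = 0.07726
Formula: TL = 10 * log10(1 / tau)
Compute 1 / tau = 1 / 0.07726 = 12.9433
Compute log10(12.9433) = 1.112045
TL = 10 * 1.112045 = 11.12

11.12 dB


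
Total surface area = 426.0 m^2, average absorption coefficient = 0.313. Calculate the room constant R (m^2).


Given values:
  S = 426.0 m^2, alpha = 0.313
Formula: R = S * alpha / (1 - alpha)
Numerator: 426.0 * 0.313 = 133.338
Denominator: 1 - 0.313 = 0.687
R = 133.338 / 0.687 = 194.09

194.09 m^2


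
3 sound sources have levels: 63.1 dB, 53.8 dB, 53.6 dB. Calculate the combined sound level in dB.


Formula: L_total = 10 * log10( sum(10^(Li/10)) )
  Source 1: 10^(63.1/10) = 2041737.9447
  Source 2: 10^(53.8/10) = 239883.2919
  Source 3: 10^(53.6/10) = 229086.7653
Sum of linear values = 2510708.0019
L_total = 10 * log10(2510708.0019) = 64.0

64.0 dB


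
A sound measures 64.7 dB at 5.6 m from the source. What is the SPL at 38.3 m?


Given values:
  SPL1 = 64.7 dB, r1 = 5.6 m, r2 = 38.3 m
Formula: SPL2 = SPL1 - 20 * log10(r2 / r1)
Compute ratio: r2 / r1 = 38.3 / 5.6 = 6.8393
Compute log10: log10(6.8393) = 0.835012
Compute drop: 20 * 0.835012 = 16.7002
SPL2 = 64.7 - 16.7002 = 48.0

48.0 dB


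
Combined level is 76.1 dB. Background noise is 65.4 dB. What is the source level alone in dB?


Given values:
  L_total = 76.1 dB, L_bg = 65.4 dB
Formula: L_source = 10 * log10(10^(L_total/10) - 10^(L_bg/10))
Convert to linear:
  10^(76.1/10) = 40738027.7804
  10^(65.4/10) = 3467368.5045
Difference: 40738027.7804 - 3467368.5045 = 37270659.2759
L_source = 10 * log10(37270659.2759) = 75.71

75.71 dB
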